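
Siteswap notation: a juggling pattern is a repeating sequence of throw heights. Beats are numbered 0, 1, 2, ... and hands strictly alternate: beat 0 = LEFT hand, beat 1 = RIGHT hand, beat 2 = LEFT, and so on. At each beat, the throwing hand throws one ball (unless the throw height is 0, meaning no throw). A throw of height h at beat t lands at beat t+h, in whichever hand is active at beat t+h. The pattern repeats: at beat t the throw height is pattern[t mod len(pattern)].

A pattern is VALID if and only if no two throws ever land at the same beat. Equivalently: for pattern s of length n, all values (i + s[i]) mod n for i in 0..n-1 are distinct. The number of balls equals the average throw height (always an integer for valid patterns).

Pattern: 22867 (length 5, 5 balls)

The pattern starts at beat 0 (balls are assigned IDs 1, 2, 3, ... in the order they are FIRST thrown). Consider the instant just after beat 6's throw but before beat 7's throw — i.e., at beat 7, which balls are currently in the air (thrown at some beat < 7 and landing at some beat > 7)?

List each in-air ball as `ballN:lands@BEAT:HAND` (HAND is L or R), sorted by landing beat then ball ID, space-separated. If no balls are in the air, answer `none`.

Beat 0 (L): throw ball1 h=2 -> lands@2:L; in-air after throw: [b1@2:L]
Beat 1 (R): throw ball2 h=2 -> lands@3:R; in-air after throw: [b1@2:L b2@3:R]
Beat 2 (L): throw ball1 h=8 -> lands@10:L; in-air after throw: [b2@3:R b1@10:L]
Beat 3 (R): throw ball2 h=6 -> lands@9:R; in-air after throw: [b2@9:R b1@10:L]
Beat 4 (L): throw ball3 h=7 -> lands@11:R; in-air after throw: [b2@9:R b1@10:L b3@11:R]
Beat 5 (R): throw ball4 h=2 -> lands@7:R; in-air after throw: [b4@7:R b2@9:R b1@10:L b3@11:R]
Beat 6 (L): throw ball5 h=2 -> lands@8:L; in-air after throw: [b4@7:R b5@8:L b2@9:R b1@10:L b3@11:R]
Beat 7 (R): throw ball4 h=8 -> lands@15:R; in-air after throw: [b5@8:L b2@9:R b1@10:L b3@11:R b4@15:R]

Answer: ball5:lands@8:L ball2:lands@9:R ball1:lands@10:L ball3:lands@11:R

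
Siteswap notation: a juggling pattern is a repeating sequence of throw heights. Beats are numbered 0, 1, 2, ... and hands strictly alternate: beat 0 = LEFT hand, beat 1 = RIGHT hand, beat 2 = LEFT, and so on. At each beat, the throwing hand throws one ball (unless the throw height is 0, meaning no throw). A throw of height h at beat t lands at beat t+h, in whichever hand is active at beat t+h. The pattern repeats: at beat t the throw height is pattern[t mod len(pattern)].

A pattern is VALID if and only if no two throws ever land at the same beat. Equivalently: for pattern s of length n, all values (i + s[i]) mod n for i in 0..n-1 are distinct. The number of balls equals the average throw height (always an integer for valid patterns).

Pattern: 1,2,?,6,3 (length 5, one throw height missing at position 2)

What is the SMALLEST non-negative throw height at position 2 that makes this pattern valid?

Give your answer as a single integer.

Answer: 3

Derivation:
i=0: (0 + 1) mod 5 = 1
i=1: (1 + 2) mod 5 = 3
i=2: s[i]=? (unknown)
i=3: (3 + 6) mod 5 = 4
i=4: (4 + 3) mod 5 = 2
Known residues: [1, 2, 3, 4]; need a permutation of 0..4, so missing residue r = 0
Need (2 + s) mod 5 = 0; smallest s = (0 - 2) mod 5 = 3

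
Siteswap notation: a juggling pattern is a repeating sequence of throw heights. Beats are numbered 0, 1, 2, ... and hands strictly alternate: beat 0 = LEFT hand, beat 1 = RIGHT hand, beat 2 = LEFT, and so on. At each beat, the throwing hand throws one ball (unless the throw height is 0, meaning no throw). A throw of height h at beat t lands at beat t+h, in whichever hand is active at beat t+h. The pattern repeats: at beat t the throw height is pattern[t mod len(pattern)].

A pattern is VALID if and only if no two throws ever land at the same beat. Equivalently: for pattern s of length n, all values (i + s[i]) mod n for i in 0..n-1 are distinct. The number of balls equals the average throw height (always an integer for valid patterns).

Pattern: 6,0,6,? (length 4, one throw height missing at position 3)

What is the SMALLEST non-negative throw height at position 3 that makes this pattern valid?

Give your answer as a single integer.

Answer: 0

Derivation:
i=0: (0 + 6) mod 4 = 2
i=1: (1 + 0) mod 4 = 1
i=2: (2 + 6) mod 4 = 0
i=3: s[i]=? (unknown)
Known residues: [0, 1, 2]; need a permutation of 0..3, so missing residue r = 3
Need (3 + s) mod 4 = 3; smallest s = (3 - 3) mod 4 = 0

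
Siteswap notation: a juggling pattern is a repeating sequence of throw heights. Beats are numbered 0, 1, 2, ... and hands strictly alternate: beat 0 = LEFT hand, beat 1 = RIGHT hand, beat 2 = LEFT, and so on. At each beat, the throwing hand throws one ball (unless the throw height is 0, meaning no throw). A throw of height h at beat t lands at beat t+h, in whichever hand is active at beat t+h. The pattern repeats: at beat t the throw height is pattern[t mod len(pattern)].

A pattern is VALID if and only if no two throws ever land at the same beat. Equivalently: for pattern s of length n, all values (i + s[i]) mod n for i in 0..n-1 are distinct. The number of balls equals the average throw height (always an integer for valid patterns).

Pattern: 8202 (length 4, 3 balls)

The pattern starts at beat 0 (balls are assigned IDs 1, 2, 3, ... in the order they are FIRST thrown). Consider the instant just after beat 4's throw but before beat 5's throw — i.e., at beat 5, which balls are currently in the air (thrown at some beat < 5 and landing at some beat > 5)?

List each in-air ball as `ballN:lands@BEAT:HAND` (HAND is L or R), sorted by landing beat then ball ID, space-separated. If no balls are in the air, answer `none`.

Answer: ball1:lands@8:L ball3:lands@12:L

Derivation:
Beat 0 (L): throw ball1 h=8 -> lands@8:L; in-air after throw: [b1@8:L]
Beat 1 (R): throw ball2 h=2 -> lands@3:R; in-air after throw: [b2@3:R b1@8:L]
Beat 3 (R): throw ball2 h=2 -> lands@5:R; in-air after throw: [b2@5:R b1@8:L]
Beat 4 (L): throw ball3 h=8 -> lands@12:L; in-air after throw: [b2@5:R b1@8:L b3@12:L]
Beat 5 (R): throw ball2 h=2 -> lands@7:R; in-air after throw: [b2@7:R b1@8:L b3@12:L]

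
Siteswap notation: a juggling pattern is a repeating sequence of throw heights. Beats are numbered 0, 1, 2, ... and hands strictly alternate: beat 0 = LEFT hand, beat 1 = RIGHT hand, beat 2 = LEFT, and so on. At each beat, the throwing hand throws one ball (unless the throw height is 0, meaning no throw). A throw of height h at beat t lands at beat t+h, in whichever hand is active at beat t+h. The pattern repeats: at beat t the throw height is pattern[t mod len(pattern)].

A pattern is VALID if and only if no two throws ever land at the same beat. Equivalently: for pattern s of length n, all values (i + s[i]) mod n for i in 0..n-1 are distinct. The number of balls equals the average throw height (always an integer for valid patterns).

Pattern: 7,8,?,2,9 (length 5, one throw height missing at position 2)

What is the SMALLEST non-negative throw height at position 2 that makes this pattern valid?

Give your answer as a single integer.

i=0: (0 + 7) mod 5 = 2
i=1: (1 + 8) mod 5 = 4
i=2: s[i]=? (unknown)
i=3: (3 + 2) mod 5 = 0
i=4: (4 + 9) mod 5 = 3
Known residues: [0, 2, 3, 4]; need a permutation of 0..4, so missing residue r = 1
Need (2 + s) mod 5 = 1; smallest s = (1 - 2) mod 5 = 4

Answer: 4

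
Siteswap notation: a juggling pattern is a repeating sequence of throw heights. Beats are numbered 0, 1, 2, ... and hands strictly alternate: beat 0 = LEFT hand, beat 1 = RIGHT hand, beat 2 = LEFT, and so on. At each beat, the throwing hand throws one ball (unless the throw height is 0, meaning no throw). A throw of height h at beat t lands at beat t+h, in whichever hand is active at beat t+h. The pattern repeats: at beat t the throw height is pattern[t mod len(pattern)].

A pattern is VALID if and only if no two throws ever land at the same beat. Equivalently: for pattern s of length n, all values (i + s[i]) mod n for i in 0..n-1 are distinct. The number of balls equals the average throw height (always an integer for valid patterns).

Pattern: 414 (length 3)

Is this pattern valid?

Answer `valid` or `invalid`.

i=0: (i + s[i]) mod n = (0 + 4) mod 3 = 1
i=1: (i + s[i]) mod n = (1 + 1) mod 3 = 2
i=2: (i + s[i]) mod n = (2 + 4) mod 3 = 0
Residues: [1, 2, 0], distinct: True

Answer: valid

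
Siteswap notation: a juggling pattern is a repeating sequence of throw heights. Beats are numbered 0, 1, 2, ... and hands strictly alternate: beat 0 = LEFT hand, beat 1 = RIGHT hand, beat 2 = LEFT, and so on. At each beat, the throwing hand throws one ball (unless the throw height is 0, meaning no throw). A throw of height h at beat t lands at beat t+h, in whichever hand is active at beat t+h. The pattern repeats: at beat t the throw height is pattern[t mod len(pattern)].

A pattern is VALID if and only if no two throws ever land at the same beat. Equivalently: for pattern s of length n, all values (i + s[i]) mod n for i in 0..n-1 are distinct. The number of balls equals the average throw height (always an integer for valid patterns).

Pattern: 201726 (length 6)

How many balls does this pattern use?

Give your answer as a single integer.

Answer: 3

Derivation:
Pattern = [2, 0, 1, 7, 2, 6], length n = 6
  position 0: throw height = 2, running sum = 2
  position 1: throw height = 0, running sum = 2
  position 2: throw height = 1, running sum = 3
  position 3: throw height = 7, running sum = 10
  position 4: throw height = 2, running sum = 12
  position 5: throw height = 6, running sum = 18
Total sum = 18; balls = sum / n = 18 / 6 = 3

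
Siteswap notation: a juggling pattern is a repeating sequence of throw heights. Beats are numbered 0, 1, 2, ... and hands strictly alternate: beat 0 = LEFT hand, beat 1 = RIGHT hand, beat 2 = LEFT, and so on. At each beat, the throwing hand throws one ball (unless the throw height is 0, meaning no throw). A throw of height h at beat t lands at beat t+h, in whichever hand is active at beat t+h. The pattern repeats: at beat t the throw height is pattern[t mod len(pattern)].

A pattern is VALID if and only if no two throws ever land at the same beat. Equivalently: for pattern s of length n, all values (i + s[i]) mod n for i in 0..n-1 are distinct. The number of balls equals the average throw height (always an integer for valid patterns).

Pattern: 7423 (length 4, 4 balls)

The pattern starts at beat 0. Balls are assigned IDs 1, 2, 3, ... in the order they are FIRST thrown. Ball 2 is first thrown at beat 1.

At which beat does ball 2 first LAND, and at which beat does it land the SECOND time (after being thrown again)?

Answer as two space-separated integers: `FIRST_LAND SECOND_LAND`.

Beat 0 (L): throw ball1 h=7 -> lands@7:R; in-air after throw: [b1@7:R]
Beat 1 (R): throw ball2 h=4 -> lands@5:R; in-air after throw: [b2@5:R b1@7:R]
Beat 2 (L): throw ball3 h=2 -> lands@4:L; in-air after throw: [b3@4:L b2@5:R b1@7:R]
Beat 3 (R): throw ball4 h=3 -> lands@6:L; in-air after throw: [b3@4:L b2@5:R b4@6:L b1@7:R]
Beat 4 (L): throw ball3 h=7 -> lands@11:R; in-air after throw: [b2@5:R b4@6:L b1@7:R b3@11:R]
Beat 5 (R): throw ball2 h=4 -> lands@9:R; in-air after throw: [b4@6:L b1@7:R b2@9:R b3@11:R]
Beat 6 (L): throw ball4 h=2 -> lands@8:L; in-air after throw: [b1@7:R b4@8:L b2@9:R b3@11:R]
Beat 7 (R): throw ball1 h=3 -> lands@10:L; in-air after throw: [b4@8:L b2@9:R b1@10:L b3@11:R]
Beat 8 (L): throw ball4 h=7 -> lands@15:R; in-air after throw: [b2@9:R b1@10:L b3@11:R b4@15:R]
Beat 9 (R): throw ball2 h=4 -> lands@13:R; in-air after throw: [b1@10:L b3@11:R b2@13:R b4@15:R]
Ball 2: thrown@1 h=4 -> first land @5; rethrown@5 h=4 -> second land @9

Answer: 5 9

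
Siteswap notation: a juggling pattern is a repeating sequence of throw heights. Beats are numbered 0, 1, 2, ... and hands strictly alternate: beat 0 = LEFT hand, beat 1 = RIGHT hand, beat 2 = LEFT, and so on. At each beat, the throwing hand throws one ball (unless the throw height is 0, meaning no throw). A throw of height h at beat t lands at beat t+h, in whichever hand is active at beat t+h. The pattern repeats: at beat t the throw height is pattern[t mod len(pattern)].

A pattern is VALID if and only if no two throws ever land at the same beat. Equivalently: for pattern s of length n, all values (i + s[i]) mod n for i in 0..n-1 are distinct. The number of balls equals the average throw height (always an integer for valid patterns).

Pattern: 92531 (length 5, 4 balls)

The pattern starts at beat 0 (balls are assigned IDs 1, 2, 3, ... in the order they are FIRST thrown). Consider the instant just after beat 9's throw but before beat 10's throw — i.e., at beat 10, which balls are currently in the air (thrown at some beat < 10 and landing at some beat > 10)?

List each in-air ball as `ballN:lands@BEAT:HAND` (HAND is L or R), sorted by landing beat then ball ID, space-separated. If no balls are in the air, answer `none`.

Beat 0 (L): throw ball1 h=9 -> lands@9:R; in-air after throw: [b1@9:R]
Beat 1 (R): throw ball2 h=2 -> lands@3:R; in-air after throw: [b2@3:R b1@9:R]
Beat 2 (L): throw ball3 h=5 -> lands@7:R; in-air after throw: [b2@3:R b3@7:R b1@9:R]
Beat 3 (R): throw ball2 h=3 -> lands@6:L; in-air after throw: [b2@6:L b3@7:R b1@9:R]
Beat 4 (L): throw ball4 h=1 -> lands@5:R; in-air after throw: [b4@5:R b2@6:L b3@7:R b1@9:R]
Beat 5 (R): throw ball4 h=9 -> lands@14:L; in-air after throw: [b2@6:L b3@7:R b1@9:R b4@14:L]
Beat 6 (L): throw ball2 h=2 -> lands@8:L; in-air after throw: [b3@7:R b2@8:L b1@9:R b4@14:L]
Beat 7 (R): throw ball3 h=5 -> lands@12:L; in-air after throw: [b2@8:L b1@9:R b3@12:L b4@14:L]
Beat 8 (L): throw ball2 h=3 -> lands@11:R; in-air after throw: [b1@9:R b2@11:R b3@12:L b4@14:L]
Beat 9 (R): throw ball1 h=1 -> lands@10:L; in-air after throw: [b1@10:L b2@11:R b3@12:L b4@14:L]
Beat 10 (L): throw ball1 h=9 -> lands@19:R; in-air after throw: [b2@11:R b3@12:L b4@14:L b1@19:R]

Answer: ball2:lands@11:R ball3:lands@12:L ball4:lands@14:L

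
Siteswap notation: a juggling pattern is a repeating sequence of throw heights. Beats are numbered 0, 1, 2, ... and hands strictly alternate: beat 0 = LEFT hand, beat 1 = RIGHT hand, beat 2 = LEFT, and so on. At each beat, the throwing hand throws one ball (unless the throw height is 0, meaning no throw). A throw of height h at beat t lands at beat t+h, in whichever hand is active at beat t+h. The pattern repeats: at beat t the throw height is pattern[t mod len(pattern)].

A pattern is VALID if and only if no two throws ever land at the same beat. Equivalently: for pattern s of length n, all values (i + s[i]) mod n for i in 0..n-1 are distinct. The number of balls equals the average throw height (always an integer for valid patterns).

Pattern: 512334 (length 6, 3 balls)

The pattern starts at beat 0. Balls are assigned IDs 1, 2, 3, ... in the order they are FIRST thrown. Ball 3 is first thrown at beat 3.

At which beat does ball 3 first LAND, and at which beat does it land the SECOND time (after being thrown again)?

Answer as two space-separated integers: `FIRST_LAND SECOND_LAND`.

Beat 0 (L): throw ball1 h=5 -> lands@5:R; in-air after throw: [b1@5:R]
Beat 1 (R): throw ball2 h=1 -> lands@2:L; in-air after throw: [b2@2:L b1@5:R]
Beat 2 (L): throw ball2 h=2 -> lands@4:L; in-air after throw: [b2@4:L b1@5:R]
Beat 3 (R): throw ball3 h=3 -> lands@6:L; in-air after throw: [b2@4:L b1@5:R b3@6:L]
Beat 4 (L): throw ball2 h=3 -> lands@7:R; in-air after throw: [b1@5:R b3@6:L b2@7:R]
Beat 5 (R): throw ball1 h=4 -> lands@9:R; in-air after throw: [b3@6:L b2@7:R b1@9:R]
Beat 6 (L): throw ball3 h=5 -> lands@11:R; in-air after throw: [b2@7:R b1@9:R b3@11:R]
Beat 7 (R): throw ball2 h=1 -> lands@8:L; in-air after throw: [b2@8:L b1@9:R b3@11:R]
Beat 8 (L): throw ball2 h=2 -> lands@10:L; in-air after throw: [b1@9:R b2@10:L b3@11:R]
Beat 9 (R): throw ball1 h=3 -> lands@12:L; in-air after throw: [b2@10:L b3@11:R b1@12:L]
Beat 10 (L): throw ball2 h=3 -> lands@13:R; in-air after throw: [b3@11:R b1@12:L b2@13:R]
Beat 11 (R): throw ball3 h=4 -> lands@15:R; in-air after throw: [b1@12:L b2@13:R b3@15:R]
Ball 3: thrown@3 h=3 -> first land @6; rethrown@6 h=5 -> second land @11

Answer: 6 11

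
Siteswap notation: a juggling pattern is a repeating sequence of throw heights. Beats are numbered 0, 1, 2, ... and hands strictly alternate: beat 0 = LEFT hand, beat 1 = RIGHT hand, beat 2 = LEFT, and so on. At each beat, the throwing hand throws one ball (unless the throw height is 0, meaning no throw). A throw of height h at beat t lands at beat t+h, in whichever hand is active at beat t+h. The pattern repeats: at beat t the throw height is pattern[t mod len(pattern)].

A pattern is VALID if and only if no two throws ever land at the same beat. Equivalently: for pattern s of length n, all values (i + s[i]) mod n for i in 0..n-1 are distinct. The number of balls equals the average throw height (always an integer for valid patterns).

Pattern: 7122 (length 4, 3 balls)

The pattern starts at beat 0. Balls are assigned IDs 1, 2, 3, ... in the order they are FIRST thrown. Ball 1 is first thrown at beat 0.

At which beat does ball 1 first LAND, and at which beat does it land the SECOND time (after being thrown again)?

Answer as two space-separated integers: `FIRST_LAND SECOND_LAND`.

Beat 0 (L): throw ball1 h=7 -> lands@7:R; in-air after throw: [b1@7:R]
Beat 1 (R): throw ball2 h=1 -> lands@2:L; in-air after throw: [b2@2:L b1@7:R]
Beat 2 (L): throw ball2 h=2 -> lands@4:L; in-air after throw: [b2@4:L b1@7:R]
Beat 3 (R): throw ball3 h=2 -> lands@5:R; in-air after throw: [b2@4:L b3@5:R b1@7:R]
Beat 4 (L): throw ball2 h=7 -> lands@11:R; in-air after throw: [b3@5:R b1@7:R b2@11:R]
Beat 5 (R): throw ball3 h=1 -> lands@6:L; in-air after throw: [b3@6:L b1@7:R b2@11:R]
Beat 6 (L): throw ball3 h=2 -> lands@8:L; in-air after throw: [b1@7:R b3@8:L b2@11:R]
Beat 7 (R): throw ball1 h=2 -> lands@9:R; in-air after throw: [b3@8:L b1@9:R b2@11:R]
Beat 8 (L): throw ball3 h=7 -> lands@15:R; in-air after throw: [b1@9:R b2@11:R b3@15:R]
Beat 9 (R): throw ball1 h=1 -> lands@10:L; in-air after throw: [b1@10:L b2@11:R b3@15:R]
Ball 1: thrown@0 h=7 -> first land @7; rethrown@7 h=2 -> second land @9

Answer: 7 9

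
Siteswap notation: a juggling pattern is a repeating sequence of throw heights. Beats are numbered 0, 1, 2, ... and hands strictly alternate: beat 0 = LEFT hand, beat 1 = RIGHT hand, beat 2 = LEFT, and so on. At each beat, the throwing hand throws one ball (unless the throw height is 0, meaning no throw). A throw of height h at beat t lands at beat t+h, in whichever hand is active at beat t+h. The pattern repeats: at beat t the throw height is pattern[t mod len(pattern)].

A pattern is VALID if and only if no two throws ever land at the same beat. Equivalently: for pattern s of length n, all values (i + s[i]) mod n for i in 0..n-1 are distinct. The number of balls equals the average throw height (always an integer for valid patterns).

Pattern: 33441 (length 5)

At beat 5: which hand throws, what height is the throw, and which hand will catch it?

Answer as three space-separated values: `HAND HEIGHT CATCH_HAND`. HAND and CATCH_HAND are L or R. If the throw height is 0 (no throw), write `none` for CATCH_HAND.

Answer: R 3 L

Derivation:
Beat 5: 5 mod 2 = 1, so hand = R
Throw height = pattern[5 mod 5] = pattern[0] = 3
Lands at beat 5+3=8, 8 mod 2 = 0, so catch hand = L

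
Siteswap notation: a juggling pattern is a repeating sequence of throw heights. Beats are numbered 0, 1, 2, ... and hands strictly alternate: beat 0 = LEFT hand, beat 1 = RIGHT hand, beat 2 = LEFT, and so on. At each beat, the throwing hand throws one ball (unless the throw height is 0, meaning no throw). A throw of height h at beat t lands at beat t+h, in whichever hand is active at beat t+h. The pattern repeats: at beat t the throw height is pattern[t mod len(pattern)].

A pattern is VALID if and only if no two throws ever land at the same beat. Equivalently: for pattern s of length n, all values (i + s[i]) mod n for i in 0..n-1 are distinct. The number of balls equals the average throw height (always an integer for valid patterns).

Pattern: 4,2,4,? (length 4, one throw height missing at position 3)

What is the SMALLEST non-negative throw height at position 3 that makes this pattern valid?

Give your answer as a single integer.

Answer: 2

Derivation:
i=0: (0 + 4) mod 4 = 0
i=1: (1 + 2) mod 4 = 3
i=2: (2 + 4) mod 4 = 2
i=3: s[i]=? (unknown)
Known residues: [0, 2, 3]; need a permutation of 0..3, so missing residue r = 1
Need (3 + s) mod 4 = 1; smallest s = (1 - 3) mod 4 = 2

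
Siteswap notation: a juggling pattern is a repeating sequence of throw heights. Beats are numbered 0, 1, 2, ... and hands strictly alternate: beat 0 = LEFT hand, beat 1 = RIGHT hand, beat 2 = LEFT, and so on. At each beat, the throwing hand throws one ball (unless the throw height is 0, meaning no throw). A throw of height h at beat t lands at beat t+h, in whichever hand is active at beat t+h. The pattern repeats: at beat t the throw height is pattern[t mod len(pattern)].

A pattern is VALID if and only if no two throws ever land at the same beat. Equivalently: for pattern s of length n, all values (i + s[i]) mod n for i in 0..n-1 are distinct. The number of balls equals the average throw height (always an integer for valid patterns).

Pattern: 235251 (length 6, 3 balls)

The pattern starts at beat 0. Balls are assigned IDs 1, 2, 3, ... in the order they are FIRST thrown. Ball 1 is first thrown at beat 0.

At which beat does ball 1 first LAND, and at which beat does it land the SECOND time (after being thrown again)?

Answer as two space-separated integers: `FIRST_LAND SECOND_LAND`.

Beat 0 (L): throw ball1 h=2 -> lands@2:L; in-air after throw: [b1@2:L]
Beat 1 (R): throw ball2 h=3 -> lands@4:L; in-air after throw: [b1@2:L b2@4:L]
Beat 2 (L): throw ball1 h=5 -> lands@7:R; in-air after throw: [b2@4:L b1@7:R]
Beat 3 (R): throw ball3 h=2 -> lands@5:R; in-air after throw: [b2@4:L b3@5:R b1@7:R]
Beat 4 (L): throw ball2 h=5 -> lands@9:R; in-air after throw: [b3@5:R b1@7:R b2@9:R]
Beat 5 (R): throw ball3 h=1 -> lands@6:L; in-air after throw: [b3@6:L b1@7:R b2@9:R]
Beat 6 (L): throw ball3 h=2 -> lands@8:L; in-air after throw: [b1@7:R b3@8:L b2@9:R]
Beat 7 (R): throw ball1 h=3 -> lands@10:L; in-air after throw: [b3@8:L b2@9:R b1@10:L]
Ball 1: thrown@0 h=2 -> first land @2; rethrown@2 h=5 -> second land @7

Answer: 2 7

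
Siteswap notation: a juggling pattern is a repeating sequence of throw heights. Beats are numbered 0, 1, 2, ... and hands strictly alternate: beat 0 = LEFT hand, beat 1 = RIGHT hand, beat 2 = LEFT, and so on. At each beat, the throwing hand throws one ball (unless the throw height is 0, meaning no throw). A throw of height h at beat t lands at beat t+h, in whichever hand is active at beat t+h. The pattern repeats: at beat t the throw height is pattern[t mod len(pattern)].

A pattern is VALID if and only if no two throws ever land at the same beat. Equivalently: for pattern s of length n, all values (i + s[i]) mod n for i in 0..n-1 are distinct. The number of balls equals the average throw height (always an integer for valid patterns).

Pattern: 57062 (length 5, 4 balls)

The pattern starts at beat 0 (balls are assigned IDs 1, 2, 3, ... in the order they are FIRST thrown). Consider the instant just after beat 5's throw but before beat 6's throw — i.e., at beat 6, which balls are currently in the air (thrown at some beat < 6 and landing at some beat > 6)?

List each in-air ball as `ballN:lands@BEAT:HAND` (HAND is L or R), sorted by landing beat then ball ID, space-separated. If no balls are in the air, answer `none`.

Answer: ball2:lands@8:L ball3:lands@9:R ball1:lands@10:L

Derivation:
Beat 0 (L): throw ball1 h=5 -> lands@5:R; in-air after throw: [b1@5:R]
Beat 1 (R): throw ball2 h=7 -> lands@8:L; in-air after throw: [b1@5:R b2@8:L]
Beat 3 (R): throw ball3 h=6 -> lands@9:R; in-air after throw: [b1@5:R b2@8:L b3@9:R]
Beat 4 (L): throw ball4 h=2 -> lands@6:L; in-air after throw: [b1@5:R b4@6:L b2@8:L b3@9:R]
Beat 5 (R): throw ball1 h=5 -> lands@10:L; in-air after throw: [b4@6:L b2@8:L b3@9:R b1@10:L]
Beat 6 (L): throw ball4 h=7 -> lands@13:R; in-air after throw: [b2@8:L b3@9:R b1@10:L b4@13:R]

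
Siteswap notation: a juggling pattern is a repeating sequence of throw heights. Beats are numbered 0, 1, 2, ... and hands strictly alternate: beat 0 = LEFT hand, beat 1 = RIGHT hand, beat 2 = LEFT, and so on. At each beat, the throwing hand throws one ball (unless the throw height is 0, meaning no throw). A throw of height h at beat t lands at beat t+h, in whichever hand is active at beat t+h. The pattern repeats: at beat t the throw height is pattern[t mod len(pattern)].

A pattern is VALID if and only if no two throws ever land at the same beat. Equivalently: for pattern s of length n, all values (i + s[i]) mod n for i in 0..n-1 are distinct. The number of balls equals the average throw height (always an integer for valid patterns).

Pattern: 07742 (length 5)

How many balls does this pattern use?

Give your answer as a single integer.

Answer: 4

Derivation:
Pattern = [0, 7, 7, 4, 2], length n = 5
  position 0: throw height = 0, running sum = 0
  position 1: throw height = 7, running sum = 7
  position 2: throw height = 7, running sum = 14
  position 3: throw height = 4, running sum = 18
  position 4: throw height = 2, running sum = 20
Total sum = 20; balls = sum / n = 20 / 5 = 4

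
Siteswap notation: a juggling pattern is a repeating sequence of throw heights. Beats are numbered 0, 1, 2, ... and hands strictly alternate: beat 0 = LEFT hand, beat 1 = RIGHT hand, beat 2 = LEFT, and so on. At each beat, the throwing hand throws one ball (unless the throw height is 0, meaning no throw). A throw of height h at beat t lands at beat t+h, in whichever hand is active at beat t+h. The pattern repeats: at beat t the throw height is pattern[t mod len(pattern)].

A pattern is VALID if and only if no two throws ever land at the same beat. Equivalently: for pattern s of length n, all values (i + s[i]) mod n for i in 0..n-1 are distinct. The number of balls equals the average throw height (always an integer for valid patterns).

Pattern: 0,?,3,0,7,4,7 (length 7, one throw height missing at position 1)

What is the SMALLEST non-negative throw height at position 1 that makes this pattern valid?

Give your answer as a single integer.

Answer: 0

Derivation:
i=0: (0 + 0) mod 7 = 0
i=1: s[i]=? (unknown)
i=2: (2 + 3) mod 7 = 5
i=3: (3 + 0) mod 7 = 3
i=4: (4 + 7) mod 7 = 4
i=5: (5 + 4) mod 7 = 2
i=6: (6 + 7) mod 7 = 6
Known residues: [0, 2, 3, 4, 5, 6]; need a permutation of 0..6, so missing residue r = 1
Need (1 + s) mod 7 = 1; smallest s = (1 - 1) mod 7 = 0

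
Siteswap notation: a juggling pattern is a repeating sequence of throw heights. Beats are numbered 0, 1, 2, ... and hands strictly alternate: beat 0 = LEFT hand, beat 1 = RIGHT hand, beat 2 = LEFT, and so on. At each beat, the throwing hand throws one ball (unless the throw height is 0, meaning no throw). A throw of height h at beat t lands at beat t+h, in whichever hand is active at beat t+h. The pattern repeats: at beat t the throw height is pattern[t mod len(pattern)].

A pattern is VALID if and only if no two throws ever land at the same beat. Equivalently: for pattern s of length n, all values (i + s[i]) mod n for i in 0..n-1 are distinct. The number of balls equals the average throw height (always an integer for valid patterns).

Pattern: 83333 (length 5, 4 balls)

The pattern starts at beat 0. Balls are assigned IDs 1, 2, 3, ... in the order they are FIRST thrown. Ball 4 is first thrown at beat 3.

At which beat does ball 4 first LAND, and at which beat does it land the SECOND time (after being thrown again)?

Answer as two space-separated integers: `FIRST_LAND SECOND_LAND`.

Beat 0 (L): throw ball1 h=8 -> lands@8:L; in-air after throw: [b1@8:L]
Beat 1 (R): throw ball2 h=3 -> lands@4:L; in-air after throw: [b2@4:L b1@8:L]
Beat 2 (L): throw ball3 h=3 -> lands@5:R; in-air after throw: [b2@4:L b3@5:R b1@8:L]
Beat 3 (R): throw ball4 h=3 -> lands@6:L; in-air after throw: [b2@4:L b3@5:R b4@6:L b1@8:L]
Beat 4 (L): throw ball2 h=3 -> lands@7:R; in-air after throw: [b3@5:R b4@6:L b2@7:R b1@8:L]
Beat 5 (R): throw ball3 h=8 -> lands@13:R; in-air after throw: [b4@6:L b2@7:R b1@8:L b3@13:R]
Beat 6 (L): throw ball4 h=3 -> lands@9:R; in-air after throw: [b2@7:R b1@8:L b4@9:R b3@13:R]
Beat 7 (R): throw ball2 h=3 -> lands@10:L; in-air after throw: [b1@8:L b4@9:R b2@10:L b3@13:R]
Beat 8 (L): throw ball1 h=3 -> lands@11:R; in-air after throw: [b4@9:R b2@10:L b1@11:R b3@13:R]
Beat 9 (R): throw ball4 h=3 -> lands@12:L; in-air after throw: [b2@10:L b1@11:R b4@12:L b3@13:R]
Ball 4: thrown@3 h=3 -> first land @6; rethrown@6 h=3 -> second land @9

Answer: 6 9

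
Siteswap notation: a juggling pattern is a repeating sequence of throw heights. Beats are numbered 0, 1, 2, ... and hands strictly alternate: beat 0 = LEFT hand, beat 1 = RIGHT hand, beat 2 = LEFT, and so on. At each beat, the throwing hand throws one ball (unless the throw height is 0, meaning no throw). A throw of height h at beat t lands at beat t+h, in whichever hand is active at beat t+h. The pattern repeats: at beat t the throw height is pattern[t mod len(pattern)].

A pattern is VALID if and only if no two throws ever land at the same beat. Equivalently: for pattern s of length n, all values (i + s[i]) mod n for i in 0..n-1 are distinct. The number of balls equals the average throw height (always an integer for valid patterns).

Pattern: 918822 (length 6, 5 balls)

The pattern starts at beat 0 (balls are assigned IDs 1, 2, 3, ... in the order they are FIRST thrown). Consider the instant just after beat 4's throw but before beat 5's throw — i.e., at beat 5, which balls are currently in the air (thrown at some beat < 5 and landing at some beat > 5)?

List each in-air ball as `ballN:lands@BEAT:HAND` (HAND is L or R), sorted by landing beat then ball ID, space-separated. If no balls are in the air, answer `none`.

Beat 0 (L): throw ball1 h=9 -> lands@9:R; in-air after throw: [b1@9:R]
Beat 1 (R): throw ball2 h=1 -> lands@2:L; in-air after throw: [b2@2:L b1@9:R]
Beat 2 (L): throw ball2 h=8 -> lands@10:L; in-air after throw: [b1@9:R b2@10:L]
Beat 3 (R): throw ball3 h=8 -> lands@11:R; in-air after throw: [b1@9:R b2@10:L b3@11:R]
Beat 4 (L): throw ball4 h=2 -> lands@6:L; in-air after throw: [b4@6:L b1@9:R b2@10:L b3@11:R]
Beat 5 (R): throw ball5 h=2 -> lands@7:R; in-air after throw: [b4@6:L b5@7:R b1@9:R b2@10:L b3@11:R]

Answer: ball4:lands@6:L ball1:lands@9:R ball2:lands@10:L ball3:lands@11:R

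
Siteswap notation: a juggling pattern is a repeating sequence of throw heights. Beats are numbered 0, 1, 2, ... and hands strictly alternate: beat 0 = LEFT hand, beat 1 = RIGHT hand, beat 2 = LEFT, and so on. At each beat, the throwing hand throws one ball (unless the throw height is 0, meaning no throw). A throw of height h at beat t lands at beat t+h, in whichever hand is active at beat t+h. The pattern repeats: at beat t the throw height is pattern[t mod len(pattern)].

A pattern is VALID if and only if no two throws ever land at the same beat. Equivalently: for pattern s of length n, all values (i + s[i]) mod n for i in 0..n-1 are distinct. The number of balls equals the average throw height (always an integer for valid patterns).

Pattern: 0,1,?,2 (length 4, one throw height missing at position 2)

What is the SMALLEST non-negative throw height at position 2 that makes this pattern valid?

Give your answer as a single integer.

i=0: (0 + 0) mod 4 = 0
i=1: (1 + 1) mod 4 = 2
i=2: s[i]=? (unknown)
i=3: (3 + 2) mod 4 = 1
Known residues: [0, 1, 2]; need a permutation of 0..3, so missing residue r = 3
Need (2 + s) mod 4 = 3; smallest s = (3 - 2) mod 4 = 1

Answer: 1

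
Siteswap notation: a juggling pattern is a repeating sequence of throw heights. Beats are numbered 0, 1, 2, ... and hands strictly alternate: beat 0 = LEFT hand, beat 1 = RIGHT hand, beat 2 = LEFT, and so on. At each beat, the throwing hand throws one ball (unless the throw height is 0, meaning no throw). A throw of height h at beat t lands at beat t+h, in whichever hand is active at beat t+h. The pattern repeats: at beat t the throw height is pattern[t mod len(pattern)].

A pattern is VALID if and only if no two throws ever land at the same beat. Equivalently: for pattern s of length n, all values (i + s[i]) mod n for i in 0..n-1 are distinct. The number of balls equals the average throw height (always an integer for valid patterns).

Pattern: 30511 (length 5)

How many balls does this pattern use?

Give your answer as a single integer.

Answer: 2

Derivation:
Pattern = [3, 0, 5, 1, 1], length n = 5
  position 0: throw height = 3, running sum = 3
  position 1: throw height = 0, running sum = 3
  position 2: throw height = 5, running sum = 8
  position 3: throw height = 1, running sum = 9
  position 4: throw height = 1, running sum = 10
Total sum = 10; balls = sum / n = 10 / 5 = 2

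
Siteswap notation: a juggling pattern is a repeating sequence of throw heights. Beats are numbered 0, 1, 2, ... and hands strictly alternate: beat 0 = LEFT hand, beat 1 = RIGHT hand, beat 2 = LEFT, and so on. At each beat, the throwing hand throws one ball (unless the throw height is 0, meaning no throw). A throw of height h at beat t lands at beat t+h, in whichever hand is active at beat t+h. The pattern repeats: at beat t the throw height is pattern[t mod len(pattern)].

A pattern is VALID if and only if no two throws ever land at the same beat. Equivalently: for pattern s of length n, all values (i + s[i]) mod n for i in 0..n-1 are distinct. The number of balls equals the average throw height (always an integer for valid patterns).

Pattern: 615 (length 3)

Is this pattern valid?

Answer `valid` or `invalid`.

Answer: valid

Derivation:
i=0: (i + s[i]) mod n = (0 + 6) mod 3 = 0
i=1: (i + s[i]) mod n = (1 + 1) mod 3 = 2
i=2: (i + s[i]) mod n = (2 + 5) mod 3 = 1
Residues: [0, 2, 1], distinct: True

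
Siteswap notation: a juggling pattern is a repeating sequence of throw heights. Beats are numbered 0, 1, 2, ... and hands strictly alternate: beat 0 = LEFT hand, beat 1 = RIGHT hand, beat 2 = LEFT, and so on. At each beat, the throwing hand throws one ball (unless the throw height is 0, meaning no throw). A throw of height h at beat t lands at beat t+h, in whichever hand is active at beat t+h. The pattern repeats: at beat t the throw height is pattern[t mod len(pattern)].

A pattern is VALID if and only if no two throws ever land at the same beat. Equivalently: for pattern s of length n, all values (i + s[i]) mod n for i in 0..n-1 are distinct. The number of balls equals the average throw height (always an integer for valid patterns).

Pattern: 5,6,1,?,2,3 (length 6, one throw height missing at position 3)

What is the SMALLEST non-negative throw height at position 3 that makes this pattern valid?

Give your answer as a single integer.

Answer: 1

Derivation:
i=0: (0 + 5) mod 6 = 5
i=1: (1 + 6) mod 6 = 1
i=2: (2 + 1) mod 6 = 3
i=3: s[i]=? (unknown)
i=4: (4 + 2) mod 6 = 0
i=5: (5 + 3) mod 6 = 2
Known residues: [0, 1, 2, 3, 5]; need a permutation of 0..5, so missing residue r = 4
Need (3 + s) mod 6 = 4; smallest s = (4 - 3) mod 6 = 1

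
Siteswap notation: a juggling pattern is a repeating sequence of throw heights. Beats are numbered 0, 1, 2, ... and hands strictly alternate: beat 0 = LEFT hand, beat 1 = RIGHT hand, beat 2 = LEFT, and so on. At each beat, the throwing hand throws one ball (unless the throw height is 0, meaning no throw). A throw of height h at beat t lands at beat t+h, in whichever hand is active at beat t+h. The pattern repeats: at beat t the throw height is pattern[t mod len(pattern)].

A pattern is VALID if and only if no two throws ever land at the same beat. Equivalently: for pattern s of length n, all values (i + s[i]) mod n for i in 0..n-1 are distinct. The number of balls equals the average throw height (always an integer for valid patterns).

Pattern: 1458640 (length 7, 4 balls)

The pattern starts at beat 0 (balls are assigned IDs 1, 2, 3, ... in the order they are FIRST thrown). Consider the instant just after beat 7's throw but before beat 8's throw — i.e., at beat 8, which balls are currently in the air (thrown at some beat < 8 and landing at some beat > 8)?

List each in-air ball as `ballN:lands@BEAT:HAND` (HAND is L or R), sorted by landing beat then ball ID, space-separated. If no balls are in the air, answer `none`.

Answer: ball1:lands@9:R ball4:lands@10:L ball3:lands@11:R

Derivation:
Beat 0 (L): throw ball1 h=1 -> lands@1:R; in-air after throw: [b1@1:R]
Beat 1 (R): throw ball1 h=4 -> lands@5:R; in-air after throw: [b1@5:R]
Beat 2 (L): throw ball2 h=5 -> lands@7:R; in-air after throw: [b1@5:R b2@7:R]
Beat 3 (R): throw ball3 h=8 -> lands@11:R; in-air after throw: [b1@5:R b2@7:R b3@11:R]
Beat 4 (L): throw ball4 h=6 -> lands@10:L; in-air after throw: [b1@5:R b2@7:R b4@10:L b3@11:R]
Beat 5 (R): throw ball1 h=4 -> lands@9:R; in-air after throw: [b2@7:R b1@9:R b4@10:L b3@11:R]
Beat 7 (R): throw ball2 h=1 -> lands@8:L; in-air after throw: [b2@8:L b1@9:R b4@10:L b3@11:R]
Beat 8 (L): throw ball2 h=4 -> lands@12:L; in-air after throw: [b1@9:R b4@10:L b3@11:R b2@12:L]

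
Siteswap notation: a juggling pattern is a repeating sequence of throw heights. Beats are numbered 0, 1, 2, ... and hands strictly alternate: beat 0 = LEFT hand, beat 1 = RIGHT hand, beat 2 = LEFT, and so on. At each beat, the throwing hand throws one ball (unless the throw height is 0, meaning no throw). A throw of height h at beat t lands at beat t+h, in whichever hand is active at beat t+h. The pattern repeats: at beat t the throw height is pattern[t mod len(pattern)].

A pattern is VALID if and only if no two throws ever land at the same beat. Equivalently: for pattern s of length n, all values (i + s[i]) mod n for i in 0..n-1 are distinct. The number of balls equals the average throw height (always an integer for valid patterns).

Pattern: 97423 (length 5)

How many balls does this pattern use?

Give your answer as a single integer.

Answer: 5

Derivation:
Pattern = [9, 7, 4, 2, 3], length n = 5
  position 0: throw height = 9, running sum = 9
  position 1: throw height = 7, running sum = 16
  position 2: throw height = 4, running sum = 20
  position 3: throw height = 2, running sum = 22
  position 4: throw height = 3, running sum = 25
Total sum = 25; balls = sum / n = 25 / 5 = 5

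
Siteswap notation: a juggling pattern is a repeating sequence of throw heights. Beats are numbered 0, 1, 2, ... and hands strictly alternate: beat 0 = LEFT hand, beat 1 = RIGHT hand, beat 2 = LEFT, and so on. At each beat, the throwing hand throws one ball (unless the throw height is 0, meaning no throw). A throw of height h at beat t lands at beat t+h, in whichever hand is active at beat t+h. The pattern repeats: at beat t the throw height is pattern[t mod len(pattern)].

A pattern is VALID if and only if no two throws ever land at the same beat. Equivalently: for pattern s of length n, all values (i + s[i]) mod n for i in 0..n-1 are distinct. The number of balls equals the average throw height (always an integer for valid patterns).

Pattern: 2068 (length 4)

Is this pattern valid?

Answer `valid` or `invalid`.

Answer: valid

Derivation:
i=0: (i + s[i]) mod n = (0 + 2) mod 4 = 2
i=1: (i + s[i]) mod n = (1 + 0) mod 4 = 1
i=2: (i + s[i]) mod n = (2 + 6) mod 4 = 0
i=3: (i + s[i]) mod n = (3 + 8) mod 4 = 3
Residues: [2, 1, 0, 3], distinct: True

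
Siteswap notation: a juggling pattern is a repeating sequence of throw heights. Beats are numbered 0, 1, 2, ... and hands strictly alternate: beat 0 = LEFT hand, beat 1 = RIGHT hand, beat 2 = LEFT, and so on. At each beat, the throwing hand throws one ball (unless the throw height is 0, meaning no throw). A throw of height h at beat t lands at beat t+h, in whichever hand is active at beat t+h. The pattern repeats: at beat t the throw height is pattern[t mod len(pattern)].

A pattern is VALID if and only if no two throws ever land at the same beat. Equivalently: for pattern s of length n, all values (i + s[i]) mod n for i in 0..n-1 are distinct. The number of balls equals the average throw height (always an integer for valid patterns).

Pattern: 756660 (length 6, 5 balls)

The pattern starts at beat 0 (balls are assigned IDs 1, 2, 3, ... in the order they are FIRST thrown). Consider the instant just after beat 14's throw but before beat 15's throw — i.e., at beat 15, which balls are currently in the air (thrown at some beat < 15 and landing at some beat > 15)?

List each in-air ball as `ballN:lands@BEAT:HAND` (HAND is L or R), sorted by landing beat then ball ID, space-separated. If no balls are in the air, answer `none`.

Beat 0 (L): throw ball1 h=7 -> lands@7:R; in-air after throw: [b1@7:R]
Beat 1 (R): throw ball2 h=5 -> lands@6:L; in-air after throw: [b2@6:L b1@7:R]
Beat 2 (L): throw ball3 h=6 -> lands@8:L; in-air after throw: [b2@6:L b1@7:R b3@8:L]
Beat 3 (R): throw ball4 h=6 -> lands@9:R; in-air after throw: [b2@6:L b1@7:R b3@8:L b4@9:R]
Beat 4 (L): throw ball5 h=6 -> lands@10:L; in-air after throw: [b2@6:L b1@7:R b3@8:L b4@9:R b5@10:L]
Beat 6 (L): throw ball2 h=7 -> lands@13:R; in-air after throw: [b1@7:R b3@8:L b4@9:R b5@10:L b2@13:R]
Beat 7 (R): throw ball1 h=5 -> lands@12:L; in-air after throw: [b3@8:L b4@9:R b5@10:L b1@12:L b2@13:R]
Beat 8 (L): throw ball3 h=6 -> lands@14:L; in-air after throw: [b4@9:R b5@10:L b1@12:L b2@13:R b3@14:L]
Beat 9 (R): throw ball4 h=6 -> lands@15:R; in-air after throw: [b5@10:L b1@12:L b2@13:R b3@14:L b4@15:R]
Beat 10 (L): throw ball5 h=6 -> lands@16:L; in-air after throw: [b1@12:L b2@13:R b3@14:L b4@15:R b5@16:L]
Beat 12 (L): throw ball1 h=7 -> lands@19:R; in-air after throw: [b2@13:R b3@14:L b4@15:R b5@16:L b1@19:R]
Beat 13 (R): throw ball2 h=5 -> lands@18:L; in-air after throw: [b3@14:L b4@15:R b5@16:L b2@18:L b1@19:R]
Beat 14 (L): throw ball3 h=6 -> lands@20:L; in-air after throw: [b4@15:R b5@16:L b2@18:L b1@19:R b3@20:L]
Beat 15 (R): throw ball4 h=6 -> lands@21:R; in-air after throw: [b5@16:L b2@18:L b1@19:R b3@20:L b4@21:R]

Answer: ball5:lands@16:L ball2:lands@18:L ball1:lands@19:R ball3:lands@20:L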